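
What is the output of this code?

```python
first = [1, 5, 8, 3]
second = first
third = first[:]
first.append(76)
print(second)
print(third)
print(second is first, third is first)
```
[1, 5, 8, 3, 76]
[1, 5, 8, 3]
True False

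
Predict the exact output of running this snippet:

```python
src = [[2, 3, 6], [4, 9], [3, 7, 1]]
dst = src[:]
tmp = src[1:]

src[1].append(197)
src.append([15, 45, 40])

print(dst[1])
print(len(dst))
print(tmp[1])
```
[4, 9, 197]
3
[3, 7, 1]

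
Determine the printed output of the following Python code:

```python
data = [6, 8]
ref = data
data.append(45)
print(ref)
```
[6, 8, 45]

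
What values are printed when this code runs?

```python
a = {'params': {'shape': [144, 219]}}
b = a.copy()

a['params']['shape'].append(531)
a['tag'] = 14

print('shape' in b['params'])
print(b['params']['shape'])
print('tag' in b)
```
True
[144, 219, 531]
False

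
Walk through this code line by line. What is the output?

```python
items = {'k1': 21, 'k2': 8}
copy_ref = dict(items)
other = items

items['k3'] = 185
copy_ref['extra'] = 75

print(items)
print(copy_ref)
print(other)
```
{'k1': 21, 'k2': 8, 'k3': 185}
{'k1': 21, 'k2': 8, 'extra': 75}
{'k1': 21, 'k2': 8, 'k3': 185}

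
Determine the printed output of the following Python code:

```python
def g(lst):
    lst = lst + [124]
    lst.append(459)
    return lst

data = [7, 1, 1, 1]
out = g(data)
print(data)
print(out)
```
[7, 1, 1, 1]
[7, 1, 1, 1, 124, 459]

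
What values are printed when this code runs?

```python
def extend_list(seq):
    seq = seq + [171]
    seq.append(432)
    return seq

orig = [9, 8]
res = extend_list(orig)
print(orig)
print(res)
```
[9, 8]
[9, 8, 171, 432]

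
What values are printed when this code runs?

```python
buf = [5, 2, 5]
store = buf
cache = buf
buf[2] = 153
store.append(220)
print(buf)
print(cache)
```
[5, 2, 153, 220]
[5, 2, 153, 220]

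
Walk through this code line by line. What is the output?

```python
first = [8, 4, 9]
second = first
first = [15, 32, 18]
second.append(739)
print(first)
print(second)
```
[15, 32, 18]
[8, 4, 9, 739]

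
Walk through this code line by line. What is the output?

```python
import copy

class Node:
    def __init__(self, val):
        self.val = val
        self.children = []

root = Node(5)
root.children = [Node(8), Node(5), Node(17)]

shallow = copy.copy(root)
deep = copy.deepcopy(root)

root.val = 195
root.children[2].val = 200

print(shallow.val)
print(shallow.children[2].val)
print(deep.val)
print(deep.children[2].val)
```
5
200
5
17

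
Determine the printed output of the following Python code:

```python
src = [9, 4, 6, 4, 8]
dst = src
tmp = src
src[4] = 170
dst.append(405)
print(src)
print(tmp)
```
[9, 4, 6, 4, 170, 405]
[9, 4, 6, 4, 170, 405]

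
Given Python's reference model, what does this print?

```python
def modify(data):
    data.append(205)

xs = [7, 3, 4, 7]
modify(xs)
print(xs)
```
[7, 3, 4, 7, 205]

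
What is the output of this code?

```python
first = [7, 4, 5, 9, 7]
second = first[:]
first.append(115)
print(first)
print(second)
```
[7, 4, 5, 9, 7, 115]
[7, 4, 5, 9, 7]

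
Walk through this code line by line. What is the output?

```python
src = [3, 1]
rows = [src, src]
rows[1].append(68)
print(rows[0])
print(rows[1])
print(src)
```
[3, 1, 68]
[3, 1, 68]
[3, 1, 68]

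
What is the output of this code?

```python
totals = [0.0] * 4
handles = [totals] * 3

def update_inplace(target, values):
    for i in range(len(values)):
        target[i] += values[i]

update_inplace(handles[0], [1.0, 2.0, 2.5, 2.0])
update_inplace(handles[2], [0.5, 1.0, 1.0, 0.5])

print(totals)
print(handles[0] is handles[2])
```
[1.5, 3.0, 3.5, 2.5]
True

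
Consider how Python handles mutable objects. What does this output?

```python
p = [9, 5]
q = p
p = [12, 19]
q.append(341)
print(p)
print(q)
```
[12, 19]
[9, 5, 341]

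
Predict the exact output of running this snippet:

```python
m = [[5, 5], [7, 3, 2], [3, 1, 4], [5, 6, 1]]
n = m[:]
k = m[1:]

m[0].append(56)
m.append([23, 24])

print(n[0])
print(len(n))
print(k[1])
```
[5, 5, 56]
4
[3, 1, 4]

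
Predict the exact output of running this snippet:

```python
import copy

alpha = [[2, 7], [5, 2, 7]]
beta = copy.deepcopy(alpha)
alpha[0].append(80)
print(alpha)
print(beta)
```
[[2, 7, 80], [5, 2, 7]]
[[2, 7], [5, 2, 7]]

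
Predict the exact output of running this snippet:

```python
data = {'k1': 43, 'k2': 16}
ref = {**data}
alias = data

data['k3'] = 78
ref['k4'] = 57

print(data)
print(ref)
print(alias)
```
{'k1': 43, 'k2': 16, 'k3': 78}
{'k1': 43, 'k2': 16, 'k4': 57}
{'k1': 43, 'k2': 16, 'k3': 78}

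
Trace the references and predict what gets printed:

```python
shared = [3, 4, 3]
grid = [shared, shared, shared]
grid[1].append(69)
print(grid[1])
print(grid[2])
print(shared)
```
[3, 4, 3, 69]
[3, 4, 3, 69]
[3, 4, 3, 69]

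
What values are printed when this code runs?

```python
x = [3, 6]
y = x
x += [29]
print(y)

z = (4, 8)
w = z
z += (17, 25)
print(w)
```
[3, 6, 29]
(4, 8)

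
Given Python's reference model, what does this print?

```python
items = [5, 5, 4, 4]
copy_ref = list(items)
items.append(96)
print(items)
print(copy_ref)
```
[5, 5, 4, 4, 96]
[5, 5, 4, 4]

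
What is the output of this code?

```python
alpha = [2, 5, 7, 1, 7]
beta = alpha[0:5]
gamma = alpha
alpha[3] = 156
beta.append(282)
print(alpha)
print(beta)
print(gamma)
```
[2, 5, 7, 156, 7]
[2, 5, 7, 1, 7, 282]
[2, 5, 7, 156, 7]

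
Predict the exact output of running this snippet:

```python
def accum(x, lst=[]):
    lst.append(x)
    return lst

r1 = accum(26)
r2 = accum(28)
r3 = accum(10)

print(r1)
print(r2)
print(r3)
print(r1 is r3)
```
[26, 28, 10]
[26, 28, 10]
[26, 28, 10]
True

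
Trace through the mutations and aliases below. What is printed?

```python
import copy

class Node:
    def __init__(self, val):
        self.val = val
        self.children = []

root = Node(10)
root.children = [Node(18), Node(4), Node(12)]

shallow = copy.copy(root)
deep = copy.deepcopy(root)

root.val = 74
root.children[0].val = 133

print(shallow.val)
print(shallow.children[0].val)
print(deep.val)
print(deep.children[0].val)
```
10
133
10
18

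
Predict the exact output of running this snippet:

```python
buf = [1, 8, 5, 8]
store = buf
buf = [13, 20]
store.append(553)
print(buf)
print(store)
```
[13, 20]
[1, 8, 5, 8, 553]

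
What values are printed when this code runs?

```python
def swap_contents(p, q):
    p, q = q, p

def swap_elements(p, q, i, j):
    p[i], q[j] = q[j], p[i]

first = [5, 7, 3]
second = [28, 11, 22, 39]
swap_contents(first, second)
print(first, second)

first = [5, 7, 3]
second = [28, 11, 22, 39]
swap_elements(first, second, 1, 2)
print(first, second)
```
[5, 7, 3] [28, 11, 22, 39]
[5, 22, 3] [28, 11, 7, 39]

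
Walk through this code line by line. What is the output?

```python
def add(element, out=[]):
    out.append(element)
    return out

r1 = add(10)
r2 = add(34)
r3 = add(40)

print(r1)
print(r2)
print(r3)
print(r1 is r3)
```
[10, 34, 40]
[10, 34, 40]
[10, 34, 40]
True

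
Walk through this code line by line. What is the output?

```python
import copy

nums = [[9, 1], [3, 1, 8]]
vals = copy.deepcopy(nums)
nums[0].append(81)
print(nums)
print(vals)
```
[[9, 1, 81], [3, 1, 8]]
[[9, 1], [3, 1, 8]]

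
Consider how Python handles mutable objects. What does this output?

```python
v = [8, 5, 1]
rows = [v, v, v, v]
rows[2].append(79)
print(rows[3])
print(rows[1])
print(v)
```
[8, 5, 1, 79]
[8, 5, 1, 79]
[8, 5, 1, 79]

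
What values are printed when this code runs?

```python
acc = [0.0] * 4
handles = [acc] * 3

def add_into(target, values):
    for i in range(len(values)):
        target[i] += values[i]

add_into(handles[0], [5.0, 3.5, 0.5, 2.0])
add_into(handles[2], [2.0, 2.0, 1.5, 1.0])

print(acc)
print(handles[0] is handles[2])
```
[7.0, 5.5, 2.0, 3.0]
True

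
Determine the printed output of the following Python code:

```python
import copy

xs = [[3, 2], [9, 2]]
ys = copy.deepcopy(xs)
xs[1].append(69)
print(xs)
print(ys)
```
[[3, 2], [9, 2, 69]]
[[3, 2], [9, 2]]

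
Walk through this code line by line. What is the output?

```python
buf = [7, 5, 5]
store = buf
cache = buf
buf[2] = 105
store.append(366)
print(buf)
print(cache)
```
[7, 5, 105, 366]
[7, 5, 105, 366]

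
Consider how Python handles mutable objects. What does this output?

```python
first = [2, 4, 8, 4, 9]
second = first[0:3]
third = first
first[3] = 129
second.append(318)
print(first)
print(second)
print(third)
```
[2, 4, 8, 129, 9]
[2, 4, 8, 318]
[2, 4, 8, 129, 9]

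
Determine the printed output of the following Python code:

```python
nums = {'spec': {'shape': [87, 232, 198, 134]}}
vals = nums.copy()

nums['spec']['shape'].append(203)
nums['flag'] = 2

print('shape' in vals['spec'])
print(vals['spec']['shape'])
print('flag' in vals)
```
True
[87, 232, 198, 134, 203]
False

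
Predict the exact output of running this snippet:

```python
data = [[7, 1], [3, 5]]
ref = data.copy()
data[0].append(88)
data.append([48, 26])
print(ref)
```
[[7, 1, 88], [3, 5]]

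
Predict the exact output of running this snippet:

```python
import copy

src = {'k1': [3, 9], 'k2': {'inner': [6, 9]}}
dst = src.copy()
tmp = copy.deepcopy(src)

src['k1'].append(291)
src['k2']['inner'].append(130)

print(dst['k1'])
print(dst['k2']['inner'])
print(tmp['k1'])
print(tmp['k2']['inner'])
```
[3, 9, 291]
[6, 9, 130]
[3, 9]
[6, 9]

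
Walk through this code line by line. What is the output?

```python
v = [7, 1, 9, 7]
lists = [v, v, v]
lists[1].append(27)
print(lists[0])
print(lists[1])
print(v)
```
[7, 1, 9, 7, 27]
[7, 1, 9, 7, 27]
[7, 1, 9, 7, 27]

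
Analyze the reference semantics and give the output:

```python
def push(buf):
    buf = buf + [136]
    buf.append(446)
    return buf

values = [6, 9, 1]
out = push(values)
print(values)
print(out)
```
[6, 9, 1]
[6, 9, 1, 136, 446]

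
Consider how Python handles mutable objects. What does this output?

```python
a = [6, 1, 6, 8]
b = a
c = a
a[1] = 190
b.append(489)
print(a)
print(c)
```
[6, 190, 6, 8, 489]
[6, 190, 6, 8, 489]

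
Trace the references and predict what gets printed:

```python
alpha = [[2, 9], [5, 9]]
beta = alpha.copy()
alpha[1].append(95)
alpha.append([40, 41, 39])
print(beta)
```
[[2, 9], [5, 9, 95]]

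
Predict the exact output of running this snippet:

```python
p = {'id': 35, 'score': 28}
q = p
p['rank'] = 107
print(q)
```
{'id': 35, 'score': 28, 'rank': 107}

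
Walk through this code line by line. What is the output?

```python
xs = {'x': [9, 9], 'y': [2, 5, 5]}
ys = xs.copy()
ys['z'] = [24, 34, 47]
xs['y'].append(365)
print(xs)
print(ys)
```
{'x': [9, 9], 'y': [2, 5, 5, 365]}
{'x': [9, 9], 'y': [2, 5, 5, 365], 'z': [24, 34, 47]}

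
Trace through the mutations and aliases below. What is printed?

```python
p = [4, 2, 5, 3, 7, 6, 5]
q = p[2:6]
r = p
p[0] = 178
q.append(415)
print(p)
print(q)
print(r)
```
[178, 2, 5, 3, 7, 6, 5]
[5, 3, 7, 6, 415]
[178, 2, 5, 3, 7, 6, 5]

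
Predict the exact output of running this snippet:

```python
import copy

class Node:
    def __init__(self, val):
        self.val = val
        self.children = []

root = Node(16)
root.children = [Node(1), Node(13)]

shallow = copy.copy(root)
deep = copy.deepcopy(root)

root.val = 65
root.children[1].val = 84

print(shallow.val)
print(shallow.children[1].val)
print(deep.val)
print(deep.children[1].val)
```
16
84
16
13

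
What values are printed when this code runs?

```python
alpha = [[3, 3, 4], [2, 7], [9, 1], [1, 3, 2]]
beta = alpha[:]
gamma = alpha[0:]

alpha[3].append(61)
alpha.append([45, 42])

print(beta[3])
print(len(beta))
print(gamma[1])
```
[1, 3, 2, 61]
4
[2, 7]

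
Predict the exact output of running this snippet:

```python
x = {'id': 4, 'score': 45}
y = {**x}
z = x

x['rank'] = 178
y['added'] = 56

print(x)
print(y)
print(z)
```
{'id': 4, 'score': 45, 'rank': 178}
{'id': 4, 'score': 45, 'added': 56}
{'id': 4, 'score': 45, 'rank': 178}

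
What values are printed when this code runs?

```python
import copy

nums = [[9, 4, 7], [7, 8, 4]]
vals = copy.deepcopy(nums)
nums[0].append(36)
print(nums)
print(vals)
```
[[9, 4, 7, 36], [7, 8, 4]]
[[9, 4, 7], [7, 8, 4]]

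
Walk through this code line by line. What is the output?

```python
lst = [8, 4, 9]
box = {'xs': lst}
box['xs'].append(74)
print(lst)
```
[8, 4, 9, 74]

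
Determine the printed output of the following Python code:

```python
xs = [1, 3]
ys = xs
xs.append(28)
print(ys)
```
[1, 3, 28]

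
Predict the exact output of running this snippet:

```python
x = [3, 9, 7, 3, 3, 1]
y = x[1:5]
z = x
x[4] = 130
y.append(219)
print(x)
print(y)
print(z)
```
[3, 9, 7, 3, 130, 1]
[9, 7, 3, 3, 219]
[3, 9, 7, 3, 130, 1]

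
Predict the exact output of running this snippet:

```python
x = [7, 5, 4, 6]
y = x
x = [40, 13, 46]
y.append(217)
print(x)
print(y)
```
[40, 13, 46]
[7, 5, 4, 6, 217]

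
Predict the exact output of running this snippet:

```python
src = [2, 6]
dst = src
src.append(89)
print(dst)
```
[2, 6, 89]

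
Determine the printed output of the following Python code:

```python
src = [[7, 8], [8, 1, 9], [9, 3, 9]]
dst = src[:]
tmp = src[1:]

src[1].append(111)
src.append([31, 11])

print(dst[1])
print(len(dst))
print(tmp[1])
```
[8, 1, 9, 111]
3
[9, 3, 9]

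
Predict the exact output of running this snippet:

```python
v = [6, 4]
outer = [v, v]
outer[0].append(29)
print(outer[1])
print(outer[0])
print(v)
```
[6, 4, 29]
[6, 4, 29]
[6, 4, 29]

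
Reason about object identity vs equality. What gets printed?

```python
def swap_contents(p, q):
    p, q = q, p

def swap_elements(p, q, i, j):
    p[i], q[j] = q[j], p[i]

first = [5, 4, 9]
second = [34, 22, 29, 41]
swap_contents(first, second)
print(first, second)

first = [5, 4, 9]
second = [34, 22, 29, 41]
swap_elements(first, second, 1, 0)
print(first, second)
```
[5, 4, 9] [34, 22, 29, 41]
[5, 34, 9] [4, 22, 29, 41]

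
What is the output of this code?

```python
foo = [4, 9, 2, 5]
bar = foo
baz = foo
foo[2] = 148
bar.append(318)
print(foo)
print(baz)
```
[4, 9, 148, 5, 318]
[4, 9, 148, 5, 318]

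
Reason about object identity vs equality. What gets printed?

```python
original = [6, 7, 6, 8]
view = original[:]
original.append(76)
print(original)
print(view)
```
[6, 7, 6, 8, 76]
[6, 7, 6, 8]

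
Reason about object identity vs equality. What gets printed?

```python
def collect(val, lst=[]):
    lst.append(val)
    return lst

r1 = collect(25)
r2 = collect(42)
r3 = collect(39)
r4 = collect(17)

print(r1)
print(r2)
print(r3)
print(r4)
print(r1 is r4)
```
[25, 42, 39, 17]
[25, 42, 39, 17]
[25, 42, 39, 17]
[25, 42, 39, 17]
True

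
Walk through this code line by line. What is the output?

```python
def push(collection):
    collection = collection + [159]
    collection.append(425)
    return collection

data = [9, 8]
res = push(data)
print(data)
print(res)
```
[9, 8]
[9, 8, 159, 425]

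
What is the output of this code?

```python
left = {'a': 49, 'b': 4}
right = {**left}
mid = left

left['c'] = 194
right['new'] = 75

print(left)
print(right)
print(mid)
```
{'a': 49, 'b': 4, 'c': 194}
{'a': 49, 'b': 4, 'new': 75}
{'a': 49, 'b': 4, 'c': 194}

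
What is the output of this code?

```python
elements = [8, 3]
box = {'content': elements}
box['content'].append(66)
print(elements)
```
[8, 3, 66]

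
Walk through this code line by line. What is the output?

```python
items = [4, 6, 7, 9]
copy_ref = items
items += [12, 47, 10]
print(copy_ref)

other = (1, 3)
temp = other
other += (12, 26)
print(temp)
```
[4, 6, 7, 9, 12, 47, 10]
(1, 3)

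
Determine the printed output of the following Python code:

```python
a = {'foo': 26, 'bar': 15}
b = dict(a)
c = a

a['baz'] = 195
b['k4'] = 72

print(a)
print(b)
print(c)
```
{'foo': 26, 'bar': 15, 'baz': 195}
{'foo': 26, 'bar': 15, 'k4': 72}
{'foo': 26, 'bar': 15, 'baz': 195}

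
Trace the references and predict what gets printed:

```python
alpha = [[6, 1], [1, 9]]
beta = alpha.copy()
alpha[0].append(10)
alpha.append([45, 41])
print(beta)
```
[[6, 1, 10], [1, 9]]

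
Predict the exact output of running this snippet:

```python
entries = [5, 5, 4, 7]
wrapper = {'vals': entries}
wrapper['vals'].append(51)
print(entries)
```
[5, 5, 4, 7, 51]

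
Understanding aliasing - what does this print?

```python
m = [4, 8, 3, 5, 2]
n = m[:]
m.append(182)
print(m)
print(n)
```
[4, 8, 3, 5, 2, 182]
[4, 8, 3, 5, 2]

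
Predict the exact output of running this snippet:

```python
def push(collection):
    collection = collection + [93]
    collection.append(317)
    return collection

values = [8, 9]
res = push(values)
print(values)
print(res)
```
[8, 9]
[8, 9, 93, 317]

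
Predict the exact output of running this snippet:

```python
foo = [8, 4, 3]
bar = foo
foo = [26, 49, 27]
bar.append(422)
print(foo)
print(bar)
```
[26, 49, 27]
[8, 4, 3, 422]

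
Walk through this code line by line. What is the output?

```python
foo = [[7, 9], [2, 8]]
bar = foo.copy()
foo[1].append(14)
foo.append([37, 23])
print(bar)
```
[[7, 9], [2, 8, 14]]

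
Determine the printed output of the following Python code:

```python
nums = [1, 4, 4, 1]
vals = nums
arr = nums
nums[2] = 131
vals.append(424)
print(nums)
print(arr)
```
[1, 4, 131, 1, 424]
[1, 4, 131, 1, 424]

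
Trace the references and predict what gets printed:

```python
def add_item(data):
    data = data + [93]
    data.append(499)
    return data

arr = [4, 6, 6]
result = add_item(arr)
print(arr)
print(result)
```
[4, 6, 6]
[4, 6, 6, 93, 499]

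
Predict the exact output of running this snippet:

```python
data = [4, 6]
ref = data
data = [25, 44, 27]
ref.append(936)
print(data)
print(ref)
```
[25, 44, 27]
[4, 6, 936]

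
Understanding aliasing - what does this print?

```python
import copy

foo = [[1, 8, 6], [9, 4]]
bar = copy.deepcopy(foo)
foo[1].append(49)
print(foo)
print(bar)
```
[[1, 8, 6], [9, 4, 49]]
[[1, 8, 6], [9, 4]]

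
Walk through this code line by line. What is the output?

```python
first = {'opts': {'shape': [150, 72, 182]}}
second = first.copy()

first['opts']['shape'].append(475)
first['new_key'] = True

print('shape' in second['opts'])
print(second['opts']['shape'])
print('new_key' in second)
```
True
[150, 72, 182, 475]
False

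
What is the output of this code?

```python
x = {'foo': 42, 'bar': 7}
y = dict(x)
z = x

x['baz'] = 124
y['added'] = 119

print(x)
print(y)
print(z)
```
{'foo': 42, 'bar': 7, 'baz': 124}
{'foo': 42, 'bar': 7, 'added': 119}
{'foo': 42, 'bar': 7, 'baz': 124}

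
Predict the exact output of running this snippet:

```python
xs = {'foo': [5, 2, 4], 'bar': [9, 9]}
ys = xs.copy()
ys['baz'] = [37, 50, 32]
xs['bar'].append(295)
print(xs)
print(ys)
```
{'foo': [5, 2, 4], 'bar': [9, 9, 295]}
{'foo': [5, 2, 4], 'bar': [9, 9, 295], 'baz': [37, 50, 32]}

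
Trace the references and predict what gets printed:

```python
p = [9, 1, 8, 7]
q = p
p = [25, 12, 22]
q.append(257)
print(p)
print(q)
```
[25, 12, 22]
[9, 1, 8, 7, 257]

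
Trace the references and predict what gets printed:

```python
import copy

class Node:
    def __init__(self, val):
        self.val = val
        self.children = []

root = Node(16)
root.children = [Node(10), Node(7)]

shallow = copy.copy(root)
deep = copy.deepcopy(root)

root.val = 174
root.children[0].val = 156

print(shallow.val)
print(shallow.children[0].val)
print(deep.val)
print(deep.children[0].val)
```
16
156
16
10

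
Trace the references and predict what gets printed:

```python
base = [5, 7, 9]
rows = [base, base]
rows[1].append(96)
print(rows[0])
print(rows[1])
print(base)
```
[5, 7, 9, 96]
[5, 7, 9, 96]
[5, 7, 9, 96]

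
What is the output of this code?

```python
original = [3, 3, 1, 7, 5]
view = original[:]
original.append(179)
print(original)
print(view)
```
[3, 3, 1, 7, 5, 179]
[3, 3, 1, 7, 5]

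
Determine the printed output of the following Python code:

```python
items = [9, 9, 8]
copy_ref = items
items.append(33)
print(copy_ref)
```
[9, 9, 8, 33]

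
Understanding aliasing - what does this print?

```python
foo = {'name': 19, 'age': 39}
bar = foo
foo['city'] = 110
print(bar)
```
{'name': 19, 'age': 39, 'city': 110}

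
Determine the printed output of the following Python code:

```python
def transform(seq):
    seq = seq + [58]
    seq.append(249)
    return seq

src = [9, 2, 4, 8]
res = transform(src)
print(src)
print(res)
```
[9, 2, 4, 8]
[9, 2, 4, 8, 58, 249]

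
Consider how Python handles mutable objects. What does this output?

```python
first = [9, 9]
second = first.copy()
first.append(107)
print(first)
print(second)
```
[9, 9, 107]
[9, 9]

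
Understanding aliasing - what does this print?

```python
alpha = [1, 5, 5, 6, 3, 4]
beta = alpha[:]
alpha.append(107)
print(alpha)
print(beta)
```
[1, 5, 5, 6, 3, 4, 107]
[1, 5, 5, 6, 3, 4]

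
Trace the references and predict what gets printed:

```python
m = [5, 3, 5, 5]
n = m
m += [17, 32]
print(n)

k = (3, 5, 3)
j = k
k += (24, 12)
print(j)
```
[5, 3, 5, 5, 17, 32]
(3, 5, 3)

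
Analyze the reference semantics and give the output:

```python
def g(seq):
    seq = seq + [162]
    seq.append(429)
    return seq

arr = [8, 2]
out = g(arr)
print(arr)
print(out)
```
[8, 2]
[8, 2, 162, 429]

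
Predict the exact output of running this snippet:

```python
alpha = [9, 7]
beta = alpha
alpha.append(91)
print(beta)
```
[9, 7, 91]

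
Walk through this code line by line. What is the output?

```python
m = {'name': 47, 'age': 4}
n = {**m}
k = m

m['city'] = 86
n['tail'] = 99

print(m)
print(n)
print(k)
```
{'name': 47, 'age': 4, 'city': 86}
{'name': 47, 'age': 4, 'tail': 99}
{'name': 47, 'age': 4, 'city': 86}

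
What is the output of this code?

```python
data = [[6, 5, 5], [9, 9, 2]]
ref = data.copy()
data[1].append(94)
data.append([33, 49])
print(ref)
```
[[6, 5, 5], [9, 9, 2, 94]]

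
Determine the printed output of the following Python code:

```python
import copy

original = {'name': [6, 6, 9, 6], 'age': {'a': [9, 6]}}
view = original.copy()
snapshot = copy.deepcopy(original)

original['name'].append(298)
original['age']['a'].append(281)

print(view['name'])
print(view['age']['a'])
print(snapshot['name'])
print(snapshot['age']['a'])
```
[6, 6, 9, 6, 298]
[9, 6, 281]
[6, 6, 9, 6]
[9, 6]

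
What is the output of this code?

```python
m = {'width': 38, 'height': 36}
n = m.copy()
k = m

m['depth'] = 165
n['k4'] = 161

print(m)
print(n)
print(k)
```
{'width': 38, 'height': 36, 'depth': 165}
{'width': 38, 'height': 36, 'k4': 161}
{'width': 38, 'height': 36, 'depth': 165}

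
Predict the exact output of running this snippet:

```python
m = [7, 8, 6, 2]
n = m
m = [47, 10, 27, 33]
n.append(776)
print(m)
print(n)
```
[47, 10, 27, 33]
[7, 8, 6, 2, 776]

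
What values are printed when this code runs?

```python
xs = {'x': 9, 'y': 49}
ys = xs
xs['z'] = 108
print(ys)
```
{'x': 9, 'y': 49, 'z': 108}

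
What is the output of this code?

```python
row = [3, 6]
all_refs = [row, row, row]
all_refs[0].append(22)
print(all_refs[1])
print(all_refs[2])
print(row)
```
[3, 6, 22]
[3, 6, 22]
[3, 6, 22]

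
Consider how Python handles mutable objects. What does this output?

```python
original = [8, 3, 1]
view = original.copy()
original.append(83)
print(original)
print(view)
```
[8, 3, 1, 83]
[8, 3, 1]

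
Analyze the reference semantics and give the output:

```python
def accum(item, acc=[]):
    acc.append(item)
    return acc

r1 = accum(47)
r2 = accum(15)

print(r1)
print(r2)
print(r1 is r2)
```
[47, 15]
[47, 15]
True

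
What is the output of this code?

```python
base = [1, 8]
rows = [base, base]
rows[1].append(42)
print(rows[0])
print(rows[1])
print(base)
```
[1, 8, 42]
[1, 8, 42]
[1, 8, 42]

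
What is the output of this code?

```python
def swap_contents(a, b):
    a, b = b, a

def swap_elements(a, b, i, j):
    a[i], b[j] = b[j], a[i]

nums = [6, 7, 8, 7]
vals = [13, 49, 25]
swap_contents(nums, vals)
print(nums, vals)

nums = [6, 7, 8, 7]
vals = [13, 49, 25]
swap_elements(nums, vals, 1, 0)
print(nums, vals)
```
[6, 7, 8, 7] [13, 49, 25]
[6, 13, 8, 7] [7, 49, 25]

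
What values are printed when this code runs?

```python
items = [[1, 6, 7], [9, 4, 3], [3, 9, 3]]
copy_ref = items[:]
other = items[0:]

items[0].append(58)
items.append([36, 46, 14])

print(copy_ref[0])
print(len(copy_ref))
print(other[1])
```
[1, 6, 7, 58]
3
[9, 4, 3]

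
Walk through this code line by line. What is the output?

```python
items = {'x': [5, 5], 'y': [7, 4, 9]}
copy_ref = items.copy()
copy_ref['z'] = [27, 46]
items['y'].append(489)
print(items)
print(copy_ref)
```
{'x': [5, 5], 'y': [7, 4, 9, 489]}
{'x': [5, 5], 'y': [7, 4, 9, 489], 'z': [27, 46]}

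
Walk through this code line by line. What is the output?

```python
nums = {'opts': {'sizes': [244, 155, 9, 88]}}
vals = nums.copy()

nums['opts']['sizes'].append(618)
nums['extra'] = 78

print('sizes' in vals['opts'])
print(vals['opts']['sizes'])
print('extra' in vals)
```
True
[244, 155, 9, 88, 618]
False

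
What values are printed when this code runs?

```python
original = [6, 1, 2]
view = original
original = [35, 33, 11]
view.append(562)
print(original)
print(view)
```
[35, 33, 11]
[6, 1, 2, 562]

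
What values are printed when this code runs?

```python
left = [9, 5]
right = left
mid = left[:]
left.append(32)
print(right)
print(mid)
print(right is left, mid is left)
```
[9, 5, 32]
[9, 5]
True False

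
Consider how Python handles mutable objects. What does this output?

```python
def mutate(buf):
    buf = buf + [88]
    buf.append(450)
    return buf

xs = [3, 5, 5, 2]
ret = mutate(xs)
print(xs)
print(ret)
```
[3, 5, 5, 2]
[3, 5, 5, 2, 88, 450]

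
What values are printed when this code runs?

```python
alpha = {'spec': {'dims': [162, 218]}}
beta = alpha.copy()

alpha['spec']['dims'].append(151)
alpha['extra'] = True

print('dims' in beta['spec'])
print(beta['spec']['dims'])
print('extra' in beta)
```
True
[162, 218, 151]
False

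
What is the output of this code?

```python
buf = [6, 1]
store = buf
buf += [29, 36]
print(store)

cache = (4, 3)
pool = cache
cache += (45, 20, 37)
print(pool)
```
[6, 1, 29, 36]
(4, 3)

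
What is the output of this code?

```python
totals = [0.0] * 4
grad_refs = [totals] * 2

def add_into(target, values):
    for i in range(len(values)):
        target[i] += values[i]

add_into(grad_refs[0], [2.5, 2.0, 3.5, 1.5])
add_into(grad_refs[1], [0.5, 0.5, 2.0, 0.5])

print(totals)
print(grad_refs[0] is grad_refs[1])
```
[3.0, 2.5, 5.5, 2.0]
True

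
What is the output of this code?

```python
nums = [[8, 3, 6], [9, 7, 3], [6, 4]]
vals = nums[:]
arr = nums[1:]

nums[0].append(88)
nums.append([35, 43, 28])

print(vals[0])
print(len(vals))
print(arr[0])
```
[8, 3, 6, 88]
3
[9, 7, 3]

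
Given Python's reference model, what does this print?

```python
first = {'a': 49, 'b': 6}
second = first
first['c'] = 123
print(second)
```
{'a': 49, 'b': 6, 'c': 123}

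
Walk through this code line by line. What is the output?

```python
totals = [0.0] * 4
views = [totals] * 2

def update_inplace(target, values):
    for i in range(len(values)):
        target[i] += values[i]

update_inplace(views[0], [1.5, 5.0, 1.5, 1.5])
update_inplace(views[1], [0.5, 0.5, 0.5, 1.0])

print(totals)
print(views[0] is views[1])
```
[2.0, 5.5, 2.0, 2.5]
True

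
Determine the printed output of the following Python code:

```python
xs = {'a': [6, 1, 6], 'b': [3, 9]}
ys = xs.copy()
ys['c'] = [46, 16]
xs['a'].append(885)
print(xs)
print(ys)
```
{'a': [6, 1, 6, 885], 'b': [3, 9]}
{'a': [6, 1, 6, 885], 'b': [3, 9], 'c': [46, 16]}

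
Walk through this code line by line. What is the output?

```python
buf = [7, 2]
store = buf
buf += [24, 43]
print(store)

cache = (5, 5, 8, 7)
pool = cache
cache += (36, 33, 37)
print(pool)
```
[7, 2, 24, 43]
(5, 5, 8, 7)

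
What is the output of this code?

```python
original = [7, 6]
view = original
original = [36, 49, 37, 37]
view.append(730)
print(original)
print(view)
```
[36, 49, 37, 37]
[7, 6, 730]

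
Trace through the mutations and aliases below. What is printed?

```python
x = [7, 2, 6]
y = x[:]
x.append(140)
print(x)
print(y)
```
[7, 2, 6, 140]
[7, 2, 6]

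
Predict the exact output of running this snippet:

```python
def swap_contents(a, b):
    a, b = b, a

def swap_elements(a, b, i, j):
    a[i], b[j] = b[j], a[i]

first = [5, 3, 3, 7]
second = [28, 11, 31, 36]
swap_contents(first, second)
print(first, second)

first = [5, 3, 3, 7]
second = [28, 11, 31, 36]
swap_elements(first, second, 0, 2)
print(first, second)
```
[5, 3, 3, 7] [28, 11, 31, 36]
[31, 3, 3, 7] [28, 11, 5, 36]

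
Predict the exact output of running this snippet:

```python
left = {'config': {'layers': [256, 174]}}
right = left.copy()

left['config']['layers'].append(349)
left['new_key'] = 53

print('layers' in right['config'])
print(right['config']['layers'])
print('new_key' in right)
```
True
[256, 174, 349]
False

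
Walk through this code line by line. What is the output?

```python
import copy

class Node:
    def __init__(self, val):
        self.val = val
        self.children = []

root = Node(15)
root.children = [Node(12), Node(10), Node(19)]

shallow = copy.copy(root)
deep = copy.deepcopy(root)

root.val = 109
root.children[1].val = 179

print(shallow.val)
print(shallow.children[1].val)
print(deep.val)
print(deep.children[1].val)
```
15
179
15
10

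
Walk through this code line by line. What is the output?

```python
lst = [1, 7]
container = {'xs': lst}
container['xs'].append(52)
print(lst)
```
[1, 7, 52]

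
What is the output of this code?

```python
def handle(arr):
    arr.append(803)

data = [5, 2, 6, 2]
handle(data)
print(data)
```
[5, 2, 6, 2, 803]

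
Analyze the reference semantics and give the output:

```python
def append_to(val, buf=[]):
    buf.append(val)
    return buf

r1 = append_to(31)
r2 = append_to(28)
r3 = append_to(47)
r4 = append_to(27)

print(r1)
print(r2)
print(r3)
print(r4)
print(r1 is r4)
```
[31, 28, 47, 27]
[31, 28, 47, 27]
[31, 28, 47, 27]
[31, 28, 47, 27]
True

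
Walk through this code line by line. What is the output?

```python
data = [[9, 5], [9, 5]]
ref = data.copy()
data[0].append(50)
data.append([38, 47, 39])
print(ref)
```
[[9, 5, 50], [9, 5]]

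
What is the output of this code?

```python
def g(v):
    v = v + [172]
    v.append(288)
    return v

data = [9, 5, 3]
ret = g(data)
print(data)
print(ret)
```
[9, 5, 3]
[9, 5, 3, 172, 288]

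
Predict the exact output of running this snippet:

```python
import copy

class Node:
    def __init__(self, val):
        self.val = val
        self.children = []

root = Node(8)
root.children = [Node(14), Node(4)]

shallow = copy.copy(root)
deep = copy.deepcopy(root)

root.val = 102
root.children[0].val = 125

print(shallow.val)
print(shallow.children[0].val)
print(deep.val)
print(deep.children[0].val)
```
8
125
8
14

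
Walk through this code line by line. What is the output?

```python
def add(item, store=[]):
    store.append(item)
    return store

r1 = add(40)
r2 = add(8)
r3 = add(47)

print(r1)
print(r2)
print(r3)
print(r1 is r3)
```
[40, 8, 47]
[40, 8, 47]
[40, 8, 47]
True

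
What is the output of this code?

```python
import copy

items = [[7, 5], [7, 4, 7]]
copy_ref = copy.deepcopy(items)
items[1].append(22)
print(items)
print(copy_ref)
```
[[7, 5], [7, 4, 7, 22]]
[[7, 5], [7, 4, 7]]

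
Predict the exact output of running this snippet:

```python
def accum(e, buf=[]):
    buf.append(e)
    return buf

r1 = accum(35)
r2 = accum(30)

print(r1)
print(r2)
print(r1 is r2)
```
[35, 30]
[35, 30]
True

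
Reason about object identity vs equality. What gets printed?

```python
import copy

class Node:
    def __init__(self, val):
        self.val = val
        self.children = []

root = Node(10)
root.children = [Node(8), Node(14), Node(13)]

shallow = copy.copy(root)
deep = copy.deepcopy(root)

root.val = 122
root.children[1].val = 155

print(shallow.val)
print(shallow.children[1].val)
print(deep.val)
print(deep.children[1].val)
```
10
155
10
14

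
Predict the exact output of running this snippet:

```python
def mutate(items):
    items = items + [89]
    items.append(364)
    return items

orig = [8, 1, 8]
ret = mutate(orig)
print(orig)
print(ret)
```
[8, 1, 8]
[8, 1, 8, 89, 364]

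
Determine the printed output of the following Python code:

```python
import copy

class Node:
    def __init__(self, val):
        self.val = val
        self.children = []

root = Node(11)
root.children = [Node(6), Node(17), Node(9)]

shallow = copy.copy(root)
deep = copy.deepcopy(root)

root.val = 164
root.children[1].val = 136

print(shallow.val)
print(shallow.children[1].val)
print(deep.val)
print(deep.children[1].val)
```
11
136
11
17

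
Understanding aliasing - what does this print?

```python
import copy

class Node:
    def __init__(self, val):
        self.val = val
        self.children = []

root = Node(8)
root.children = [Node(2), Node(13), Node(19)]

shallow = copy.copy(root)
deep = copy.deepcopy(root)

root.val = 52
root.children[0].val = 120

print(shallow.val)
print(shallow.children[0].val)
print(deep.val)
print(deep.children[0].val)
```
8
120
8
2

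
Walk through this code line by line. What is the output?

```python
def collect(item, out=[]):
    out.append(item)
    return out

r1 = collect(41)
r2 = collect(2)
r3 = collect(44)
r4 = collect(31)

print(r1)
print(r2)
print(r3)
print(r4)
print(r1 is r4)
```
[41, 2, 44, 31]
[41, 2, 44, 31]
[41, 2, 44, 31]
[41, 2, 44, 31]
True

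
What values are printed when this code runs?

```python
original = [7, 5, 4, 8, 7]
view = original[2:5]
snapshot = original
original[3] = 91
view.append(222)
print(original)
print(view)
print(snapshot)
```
[7, 5, 4, 91, 7]
[4, 8, 7, 222]
[7, 5, 4, 91, 7]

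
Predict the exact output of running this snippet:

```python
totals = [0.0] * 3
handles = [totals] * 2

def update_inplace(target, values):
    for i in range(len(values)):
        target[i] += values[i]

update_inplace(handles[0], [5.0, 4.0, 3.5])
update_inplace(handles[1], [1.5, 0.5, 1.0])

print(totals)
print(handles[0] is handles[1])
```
[6.5, 4.5, 4.5]
True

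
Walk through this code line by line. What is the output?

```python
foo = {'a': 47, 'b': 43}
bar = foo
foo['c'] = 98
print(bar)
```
{'a': 47, 'b': 43, 'c': 98}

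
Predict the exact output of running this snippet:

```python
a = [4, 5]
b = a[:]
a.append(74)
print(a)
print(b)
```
[4, 5, 74]
[4, 5]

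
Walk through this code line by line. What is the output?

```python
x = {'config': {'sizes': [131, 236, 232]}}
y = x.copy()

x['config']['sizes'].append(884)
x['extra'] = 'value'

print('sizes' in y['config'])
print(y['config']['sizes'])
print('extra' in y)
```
True
[131, 236, 232, 884]
False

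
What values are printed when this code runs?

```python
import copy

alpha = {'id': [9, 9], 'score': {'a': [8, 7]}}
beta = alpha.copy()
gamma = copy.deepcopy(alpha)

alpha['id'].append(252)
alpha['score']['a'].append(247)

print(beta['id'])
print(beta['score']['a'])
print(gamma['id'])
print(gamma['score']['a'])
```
[9, 9, 252]
[8, 7, 247]
[9, 9]
[8, 7]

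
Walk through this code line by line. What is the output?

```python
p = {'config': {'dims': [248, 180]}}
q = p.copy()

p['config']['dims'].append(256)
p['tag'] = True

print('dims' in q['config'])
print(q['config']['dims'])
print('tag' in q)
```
True
[248, 180, 256]
False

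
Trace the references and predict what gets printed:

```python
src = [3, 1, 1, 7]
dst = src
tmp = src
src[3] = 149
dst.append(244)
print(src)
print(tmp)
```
[3, 1, 1, 149, 244]
[3, 1, 1, 149, 244]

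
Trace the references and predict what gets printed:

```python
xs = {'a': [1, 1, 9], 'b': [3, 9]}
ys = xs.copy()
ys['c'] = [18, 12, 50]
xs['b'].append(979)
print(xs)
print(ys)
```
{'a': [1, 1, 9], 'b': [3, 9, 979]}
{'a': [1, 1, 9], 'b': [3, 9, 979], 'c': [18, 12, 50]}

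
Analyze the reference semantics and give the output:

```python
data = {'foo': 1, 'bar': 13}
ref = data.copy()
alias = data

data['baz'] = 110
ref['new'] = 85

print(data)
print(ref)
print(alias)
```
{'foo': 1, 'bar': 13, 'baz': 110}
{'foo': 1, 'bar': 13, 'new': 85}
{'foo': 1, 'bar': 13, 'baz': 110}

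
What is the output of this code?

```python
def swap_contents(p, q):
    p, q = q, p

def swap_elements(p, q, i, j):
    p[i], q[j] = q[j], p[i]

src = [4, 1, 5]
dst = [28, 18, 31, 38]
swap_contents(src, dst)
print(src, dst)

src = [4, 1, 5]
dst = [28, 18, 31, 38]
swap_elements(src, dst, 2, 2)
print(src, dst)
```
[4, 1, 5] [28, 18, 31, 38]
[4, 1, 31] [28, 18, 5, 38]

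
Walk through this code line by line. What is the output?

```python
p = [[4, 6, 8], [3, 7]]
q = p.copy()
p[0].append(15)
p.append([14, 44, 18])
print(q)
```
[[4, 6, 8, 15], [3, 7]]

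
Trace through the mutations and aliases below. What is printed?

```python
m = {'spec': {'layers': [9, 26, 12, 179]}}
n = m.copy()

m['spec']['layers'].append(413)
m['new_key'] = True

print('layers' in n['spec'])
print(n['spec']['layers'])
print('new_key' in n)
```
True
[9, 26, 12, 179, 413]
False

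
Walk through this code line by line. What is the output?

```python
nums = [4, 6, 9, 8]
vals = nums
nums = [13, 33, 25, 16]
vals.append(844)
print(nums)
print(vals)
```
[13, 33, 25, 16]
[4, 6, 9, 8, 844]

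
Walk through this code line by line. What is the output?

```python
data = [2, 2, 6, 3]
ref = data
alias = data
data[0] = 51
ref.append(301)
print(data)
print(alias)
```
[51, 2, 6, 3, 301]
[51, 2, 6, 3, 301]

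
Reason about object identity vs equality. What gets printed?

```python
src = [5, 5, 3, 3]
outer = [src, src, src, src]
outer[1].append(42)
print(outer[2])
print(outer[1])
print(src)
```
[5, 5, 3, 3, 42]
[5, 5, 3, 3, 42]
[5, 5, 3, 3, 42]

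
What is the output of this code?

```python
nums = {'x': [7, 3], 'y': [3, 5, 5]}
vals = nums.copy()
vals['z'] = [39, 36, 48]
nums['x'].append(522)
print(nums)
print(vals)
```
{'x': [7, 3, 522], 'y': [3, 5, 5]}
{'x': [7, 3, 522], 'y': [3, 5, 5], 'z': [39, 36, 48]}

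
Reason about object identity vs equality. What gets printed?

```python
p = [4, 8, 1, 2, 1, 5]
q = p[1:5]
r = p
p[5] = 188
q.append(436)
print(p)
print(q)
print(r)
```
[4, 8, 1, 2, 1, 188]
[8, 1, 2, 1, 436]
[4, 8, 1, 2, 1, 188]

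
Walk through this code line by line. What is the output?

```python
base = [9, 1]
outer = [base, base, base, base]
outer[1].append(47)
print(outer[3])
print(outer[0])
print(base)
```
[9, 1, 47]
[9, 1, 47]
[9, 1, 47]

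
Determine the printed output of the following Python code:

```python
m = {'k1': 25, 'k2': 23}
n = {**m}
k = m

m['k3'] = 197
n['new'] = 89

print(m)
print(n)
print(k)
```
{'k1': 25, 'k2': 23, 'k3': 197}
{'k1': 25, 'k2': 23, 'new': 89}
{'k1': 25, 'k2': 23, 'k3': 197}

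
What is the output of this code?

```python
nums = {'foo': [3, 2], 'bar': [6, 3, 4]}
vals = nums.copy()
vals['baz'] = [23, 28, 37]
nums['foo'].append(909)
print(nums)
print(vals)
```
{'foo': [3, 2, 909], 'bar': [6, 3, 4]}
{'foo': [3, 2, 909], 'bar': [6, 3, 4], 'baz': [23, 28, 37]}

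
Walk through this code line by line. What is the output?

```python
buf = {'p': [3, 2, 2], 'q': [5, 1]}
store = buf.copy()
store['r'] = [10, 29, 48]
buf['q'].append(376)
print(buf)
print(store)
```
{'p': [3, 2, 2], 'q': [5, 1, 376]}
{'p': [3, 2, 2], 'q': [5, 1, 376], 'r': [10, 29, 48]}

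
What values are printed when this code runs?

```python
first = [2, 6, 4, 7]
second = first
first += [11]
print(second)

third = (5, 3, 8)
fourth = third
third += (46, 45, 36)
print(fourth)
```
[2, 6, 4, 7, 11]
(5, 3, 8)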